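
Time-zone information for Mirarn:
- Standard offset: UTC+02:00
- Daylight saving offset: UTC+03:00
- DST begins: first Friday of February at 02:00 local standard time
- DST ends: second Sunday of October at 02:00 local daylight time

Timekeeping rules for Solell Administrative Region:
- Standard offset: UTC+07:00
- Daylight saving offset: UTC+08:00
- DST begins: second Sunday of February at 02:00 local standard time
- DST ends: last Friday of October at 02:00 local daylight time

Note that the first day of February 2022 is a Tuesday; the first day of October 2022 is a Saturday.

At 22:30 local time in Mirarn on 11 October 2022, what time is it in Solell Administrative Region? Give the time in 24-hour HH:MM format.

04:30

1 February 2022 is a Tuesday, so the first Friday is February 4.
1 October 2022 is a Saturday, so the first Sunday is October 2 and the second is October 9.
Daylight saving runs 4 February – 9 October; 11 October 2022 is outside that window, so Mirarn is on standard time at UTC+02:00.
22:30 Mirarn − 2h = 20:30 UTC.
1 February 2022 is a Tuesday, so the first Sunday is February 6 and the second is February 13.
1 October 2022 is a Saturday, so Fridays fall on 7, 14, 21, 28; the last is October 28.
At the standard offset (UTC+07:00), 20:30 UTC + 7h = 03:30 Solell Administrative Region standard time (rolling into the next day, 12 October 2022).
The standard-time date in Solell Administrative Region, 12 October 2022, falls between 13 February and 28 October, so daylight saving is in effect and Solell Administrative Region is at UTC+08:00.
20:30 UTC + 8h = 04:30 Solell Administrative Region (rolling into the next day, 12 October 2022).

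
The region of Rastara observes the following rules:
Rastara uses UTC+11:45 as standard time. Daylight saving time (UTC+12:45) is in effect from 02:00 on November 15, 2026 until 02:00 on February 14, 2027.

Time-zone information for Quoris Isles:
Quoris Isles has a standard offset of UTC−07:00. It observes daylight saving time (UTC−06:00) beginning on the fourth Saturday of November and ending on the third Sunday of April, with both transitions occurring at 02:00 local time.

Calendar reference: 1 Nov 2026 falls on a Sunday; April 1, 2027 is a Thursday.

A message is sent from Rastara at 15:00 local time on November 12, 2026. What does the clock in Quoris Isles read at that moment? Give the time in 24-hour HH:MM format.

20:15

November 12, 2026 does not fall between 15 November 2026 and 14 February 2027, so daylight saving is not in effect and Rastara is at UTC+11:45.
15:00 Rastara − 11h45m = 03:15 UTC.
1 November 2026 is a Sunday, so the first Saturday is November 7 and the fourth is November 28.
1 April 2027 is a Thursday, so the first Sunday is April 4 and the third is April 18.
At the standard offset (UTC−07:00), 03:15 UTC − 7h = 20:15 Quoris Isles standard time (rolling into the previous day, 11 November 2026).
The standard-time date in Quoris Isles, November 11, 2026, does not fall between 28 November 2026 and 18 April 2027, so daylight saving is not in effect and Quoris Isles is at UTC−07:00.
03:15 UTC − 7h = 20:15 Quoris Isles (rolling into the previous day, 11 November 2026).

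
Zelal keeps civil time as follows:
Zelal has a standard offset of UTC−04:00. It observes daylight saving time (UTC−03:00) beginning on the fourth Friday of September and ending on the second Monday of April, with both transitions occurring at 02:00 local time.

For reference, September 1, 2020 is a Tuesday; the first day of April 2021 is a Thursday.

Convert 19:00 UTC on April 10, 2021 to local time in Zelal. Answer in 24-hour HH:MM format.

16:00

1 September 2020 is a Tuesday, so the first Friday is September 4 and the fourth is September 25.
1 April 2021 is a Thursday, so the first Monday is April 5 and the second is April 12.
At the standard offset (UTC−04:00), 19:00 UTC − 4h = 15:00 Zelal standard time.
The standard-time date in Zelal, April 10, 2021, lies within the daylight-saving period (25 September 2020 – 12 April 2021), so Zelal is on daylight time, UTC−03:00.
19:00 UTC − 3h = 16:00 local.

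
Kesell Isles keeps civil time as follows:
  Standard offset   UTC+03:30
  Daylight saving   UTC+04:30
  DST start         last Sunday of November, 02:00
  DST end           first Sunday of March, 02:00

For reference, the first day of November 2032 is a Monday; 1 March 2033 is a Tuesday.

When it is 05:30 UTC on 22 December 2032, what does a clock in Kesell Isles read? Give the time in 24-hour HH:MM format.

1 November 2032 is a Monday, so Sundays fall on 7, 14, 21, 28; the last is November 28.
1 March 2033 is a Tuesday, so the first Sunday is March 6.
At the standard offset (UTC+03:30), 05:30 UTC + 3h30m = 09:00 Kesell Isles standard time.
Daylight saving runs 28 November 2032 – 6 March 2033; the standard-time date in Kesell Isles, 22 December 2032, is inside that window, so Kesell Isles is at UTC+04:30.
05:30 UTC + 4h30m = 10:00 local.

10:00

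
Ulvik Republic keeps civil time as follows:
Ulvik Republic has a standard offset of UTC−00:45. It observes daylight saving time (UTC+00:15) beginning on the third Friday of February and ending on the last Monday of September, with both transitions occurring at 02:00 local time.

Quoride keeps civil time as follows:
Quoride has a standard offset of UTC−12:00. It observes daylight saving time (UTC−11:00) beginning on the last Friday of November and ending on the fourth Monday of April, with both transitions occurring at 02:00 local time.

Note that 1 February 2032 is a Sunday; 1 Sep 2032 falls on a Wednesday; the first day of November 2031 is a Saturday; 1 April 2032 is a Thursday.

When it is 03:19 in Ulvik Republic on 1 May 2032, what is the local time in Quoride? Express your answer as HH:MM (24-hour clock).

15:04

1 February 2032 is a Sunday, so the first Friday is February 6 and the third is February 20.
1 September 2032 is a Wednesday, so Mondays fall on 6, 13, 20, 27; the last is September 27.
1 May 2032 lies within the daylight-saving period (20 February – 27 September), so Ulvik Republic is on daylight time, UTC+00:15.
03:19 Ulvik Republic − 0h15m = 03:04 UTC.
1 November 2031 is a Saturday, so Fridays fall on 7, 14, 21, 28; the last is November 28.
1 April 2032 is a Thursday, so the first Monday is April 5 and the fourth is April 26.
At the standard offset (UTC−12:00), 03:04 UTC − 12h = 15:04 Quoride standard time (rolling into the previous day, 30 April 2032).
The standard-time date in Quoride, 30 April 2032, does not fall between 28 November 2031 and 26 April 2032, so daylight saving is not in effect and Quoride is at UTC−12:00.
03:04 UTC − 12h = 15:04 Quoride (rolling into the previous day, 30 April 2032).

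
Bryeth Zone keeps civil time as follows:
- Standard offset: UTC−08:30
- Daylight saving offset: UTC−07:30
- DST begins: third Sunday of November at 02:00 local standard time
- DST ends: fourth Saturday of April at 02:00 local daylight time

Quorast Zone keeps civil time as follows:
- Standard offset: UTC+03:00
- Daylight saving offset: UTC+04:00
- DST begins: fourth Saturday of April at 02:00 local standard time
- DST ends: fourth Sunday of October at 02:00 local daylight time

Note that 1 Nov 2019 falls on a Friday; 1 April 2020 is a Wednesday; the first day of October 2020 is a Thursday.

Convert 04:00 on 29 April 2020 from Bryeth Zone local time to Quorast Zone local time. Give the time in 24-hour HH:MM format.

16:30

1 November 2019 is a Friday, so the first Sunday is November 3 and the third is November 17.
1 April 2020 is a Wednesday, so the first Saturday is April 4 and the fourth is April 25.
29 April 2020 does not fall between 17 November 2019 and 25 April 2020, so daylight saving is not in effect and Bryeth Zone is at UTC−08:30.
04:00 Bryeth Zone + 8h30m = 12:30 UTC.
1 April 2020 is a Wednesday, so the first Saturday is April 4 and the fourth is April 25.
1 October 2020 is a Thursday, so the first Sunday is October 4 and the fourth is October 25.
At the standard offset (UTC+03:00), 12:30 UTC + 3h = 15:30 Quorast Zone standard time.
The standard-time date in Quorast Zone, 29 April 2020, falls between 25 April and 25 October, so daylight saving is in effect and Quorast Zone is at UTC+04:00.
12:30 UTC + 4h = 16:30 Quorast Zone.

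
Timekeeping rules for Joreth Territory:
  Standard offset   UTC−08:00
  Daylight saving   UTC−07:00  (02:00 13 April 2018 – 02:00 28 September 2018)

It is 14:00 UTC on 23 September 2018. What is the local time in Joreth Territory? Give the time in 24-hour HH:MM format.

07:00

At the standard offset (UTC−08:00), 14:00 UTC − 8h = 06:00 Joreth Territory standard time.
Daylight saving runs 13 April – 28 September; the standard-time date in Joreth Territory, 23 September 2018, is inside that window, so Joreth Territory is at UTC−07:00.
14:00 UTC − 7h = 07:00 local.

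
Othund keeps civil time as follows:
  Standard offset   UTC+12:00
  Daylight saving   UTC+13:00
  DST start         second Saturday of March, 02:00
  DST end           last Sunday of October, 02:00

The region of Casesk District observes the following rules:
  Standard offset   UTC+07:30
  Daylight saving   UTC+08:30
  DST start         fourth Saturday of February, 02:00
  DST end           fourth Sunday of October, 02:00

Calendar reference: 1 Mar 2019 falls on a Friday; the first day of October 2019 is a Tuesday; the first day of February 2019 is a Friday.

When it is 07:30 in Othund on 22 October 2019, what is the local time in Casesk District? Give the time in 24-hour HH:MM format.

1 March 2019 is a Friday, so the first Saturday is March 2 and the second is March 9.
1 October 2019 is a Tuesday, so Sundays fall on 6, 13, 20, 27; the last is October 27.
Daylight saving runs 9 March – 27 October; 22 October 2019 is inside that window, so Othund is at UTC+13:00.
07:30 Othund − 13h = 18:30 UTC (rolling into the previous day, 21 October 2019).
1 February 2019 is a Friday, so the first Saturday is February 2 and the fourth is February 23.
1 October 2019 is a Tuesday, so the first Sunday is October 6 and the fourth is October 27.
At the standard offset (UTC+07:30), 18:30 UTC + 7h30m = 02:00 Casesk District standard time (rolling into the next day, 22 October 2019).
The standard-time date in Casesk District, 22 October 2019, lies within the daylight-saving period (23 February – 27 October), so Casesk District is on daylight time, UTC+08:30.
18:30 UTC + 8h30m = 03:00 Casesk District (rolling into the next day, 22 October 2019).

03:00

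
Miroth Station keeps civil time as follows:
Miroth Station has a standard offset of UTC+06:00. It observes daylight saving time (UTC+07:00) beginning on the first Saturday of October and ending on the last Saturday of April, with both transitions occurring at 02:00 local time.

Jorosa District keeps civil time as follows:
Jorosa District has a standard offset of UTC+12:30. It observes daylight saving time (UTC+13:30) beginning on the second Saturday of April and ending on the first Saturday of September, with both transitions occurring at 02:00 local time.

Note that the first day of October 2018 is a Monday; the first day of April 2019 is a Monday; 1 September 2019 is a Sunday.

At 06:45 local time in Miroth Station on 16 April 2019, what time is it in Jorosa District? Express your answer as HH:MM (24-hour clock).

13:15

1 October 2018 is a Monday, so the first Saturday is October 6.
1 April 2019 is a Monday, so Saturdays fall on 6, 13, 20, 27; the last is April 27.
16 April 2019 lies within the daylight-saving period (6 October 2018 – 27 April 2019), so Miroth Station is on daylight time, UTC+07:00.
06:45 Miroth Station − 7h = 23:45 UTC (rolling into the previous day, 15 April 2019).
1 April 2019 is a Monday, so the first Saturday is April 6 and the second is April 13.
1 September 2019 is a Sunday, so the first Saturday is September 7.
At the standard offset (UTC+12:30), 23:45 UTC + 12h30m = 12:15 Jorosa District standard time (rolling into the next day, 16 April 2019).
The standard-time date in Jorosa District, 16 April 2019, lies within the daylight-saving period (13 April – 7 September), so Jorosa District is on daylight time, UTC+13:30.
23:45 UTC + 13h30m = 13:15 Jorosa District (rolling into the next day, 16 April 2019).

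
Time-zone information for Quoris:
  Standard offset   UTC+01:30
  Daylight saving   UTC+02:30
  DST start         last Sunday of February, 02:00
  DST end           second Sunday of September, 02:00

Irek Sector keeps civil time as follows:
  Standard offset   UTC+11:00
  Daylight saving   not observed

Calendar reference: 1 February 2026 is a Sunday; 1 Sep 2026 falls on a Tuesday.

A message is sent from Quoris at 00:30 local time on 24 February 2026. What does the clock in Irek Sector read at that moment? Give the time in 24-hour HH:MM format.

1 February 2026 is a Sunday, so Sundays fall on 1, 8, 15, 22; the last is February 22.
1 September 2026 is a Tuesday, so the first Sunday is September 6 and the second is September 13.
24 February 2026 lies within the daylight-saving period (22 February – 13 September), so Quoris is on daylight time, UTC+02:30.
00:30 Quoris − 2h30m = 22:00 UTC (rolling into the previous day, 23 February 2026).
Irek Sector has no daylight saving, so its offset is UTC+11:00 year-round.
22:00 UTC + 11h = 09:00 Irek Sector (rolling into the next day, 24 February 2026).

09:00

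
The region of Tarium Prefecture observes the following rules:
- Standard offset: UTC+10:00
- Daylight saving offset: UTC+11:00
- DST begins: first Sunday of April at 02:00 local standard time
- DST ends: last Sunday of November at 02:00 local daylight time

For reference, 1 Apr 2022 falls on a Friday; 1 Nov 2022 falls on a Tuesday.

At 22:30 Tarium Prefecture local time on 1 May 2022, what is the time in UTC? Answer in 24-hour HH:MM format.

1 April 2022 is a Friday, so the first Sunday is April 3.
1 November 2022 is a Tuesday, so Sundays fall on 6, 13, 20, 27; the last is November 27.
Daylight saving runs 3 April – 27 November; 1 May 2022 is inside that window, so Tarium Prefecture is at UTC+11:00.
22:30 local − 11h = 11:30 UTC.

11:30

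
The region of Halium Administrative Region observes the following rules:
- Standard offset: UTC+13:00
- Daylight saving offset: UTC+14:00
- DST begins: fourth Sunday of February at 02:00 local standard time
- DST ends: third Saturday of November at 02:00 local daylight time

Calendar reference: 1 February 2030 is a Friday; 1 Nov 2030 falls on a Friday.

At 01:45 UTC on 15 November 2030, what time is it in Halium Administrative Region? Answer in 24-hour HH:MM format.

1 February 2030 is a Friday, so the first Sunday is February 3 and the fourth is February 24.
1 November 2030 is a Friday, so the first Saturday is November 2 and the third is November 16.
At the standard offset (UTC+13:00), 01:45 UTC + 13h = 14:45 Halium Administrative Region standard time.
The standard-time date in Halium Administrative Region, 15 November 2030, falls between 24 February and 16 November, so daylight saving is in effect and Halium Administrative Region is at UTC+14:00.
01:45 UTC + 14h = 15:45 local.

15:45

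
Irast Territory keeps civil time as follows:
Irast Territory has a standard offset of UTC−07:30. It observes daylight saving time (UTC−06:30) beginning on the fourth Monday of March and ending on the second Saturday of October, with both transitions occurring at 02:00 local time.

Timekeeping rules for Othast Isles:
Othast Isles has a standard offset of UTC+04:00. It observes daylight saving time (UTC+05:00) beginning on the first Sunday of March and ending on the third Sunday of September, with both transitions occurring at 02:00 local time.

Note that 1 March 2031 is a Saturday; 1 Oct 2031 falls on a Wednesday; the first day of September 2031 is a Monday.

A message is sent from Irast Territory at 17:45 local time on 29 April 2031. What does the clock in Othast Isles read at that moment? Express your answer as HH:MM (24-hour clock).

1 March 2031 is a Saturday, so the first Monday is March 3 and the fourth is March 24.
1 October 2031 is a Wednesday, so the first Saturday is October 4 and the second is October 11.
Daylight saving runs 24 March – 11 October; 29 April 2031 is inside that window, so Irast Territory is at UTC−06:30.
17:45 Irast Territory + 6h30m = 00:15 UTC (rolling into the next day, 30 April 2031).
1 March 2031 is a Saturday, so the first Sunday is March 2.
1 September 2031 is a Monday, so the first Sunday is September 7 and the third is September 21.
At the standard offset (UTC+04:00), 00:15 UTC + 4h = 04:15 Othast Isles standard time.
The standard-time date in Othast Isles, 30 April 2031, falls between 2 March and 21 September, so daylight saving is in effect and Othast Isles is at UTC+05:00.
00:15 UTC + 5h = 05:15 Othast Isles.

05:15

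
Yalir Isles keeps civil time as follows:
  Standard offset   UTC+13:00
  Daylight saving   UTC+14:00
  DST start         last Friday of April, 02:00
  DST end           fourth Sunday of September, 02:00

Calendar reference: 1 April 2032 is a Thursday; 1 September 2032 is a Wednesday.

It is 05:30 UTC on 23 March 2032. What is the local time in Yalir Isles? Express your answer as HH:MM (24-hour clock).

1 April 2032 is a Thursday, so Fridays fall on 2, 9, 16, 23, 30; the last is April 30.
1 September 2032 is a Wednesday, so the first Sunday is September 5 and the fourth is September 26.
At the standard offset (UTC+13:00), 05:30 UTC + 13h = 18:30 Yalir Isles standard time.
The standard-time date in Yalir Isles, 23 March 2032, is outside the daylight-saving period (30 April – 26 September), so Yalir Isles is on standard time, UTC+13:00.
05:30 UTC + 13h = 18:30 local.

18:30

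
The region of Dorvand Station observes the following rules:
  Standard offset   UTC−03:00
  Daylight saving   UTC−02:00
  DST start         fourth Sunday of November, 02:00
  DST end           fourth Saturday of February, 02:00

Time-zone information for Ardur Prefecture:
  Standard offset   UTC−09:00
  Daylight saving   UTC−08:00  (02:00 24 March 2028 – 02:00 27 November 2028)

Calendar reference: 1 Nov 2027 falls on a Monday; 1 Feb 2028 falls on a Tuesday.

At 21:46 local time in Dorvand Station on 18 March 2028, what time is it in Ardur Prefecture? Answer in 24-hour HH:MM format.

1 November 2027 is a Monday, so the first Sunday is November 7 and the fourth is November 28.
1 February 2028 is a Tuesday, so the first Saturday is February 5 and the fourth is February 26.
18 March 2028 does not fall between 28 November 2027 and 26 February 2028, so daylight saving is not in effect and Dorvand Station is at UTC−03:00.
21:46 Dorvand Station + 3h = 00:46 UTC (rolling into the next day, 19 March 2028).
At the standard offset (UTC−09:00), 00:46 UTC − 9h = 15:46 Ardur Prefecture standard time (rolling into the previous day, 18 March 2028).
Daylight saving runs 24 March – 27 November; the standard-time date in Ardur Prefecture, 18 March 2028, is outside that window, so Ardur Prefecture is on standard time at UTC−09:00.
00:46 UTC − 9h = 15:46 Ardur Prefecture (rolling into the previous day, 18 March 2028).

15:46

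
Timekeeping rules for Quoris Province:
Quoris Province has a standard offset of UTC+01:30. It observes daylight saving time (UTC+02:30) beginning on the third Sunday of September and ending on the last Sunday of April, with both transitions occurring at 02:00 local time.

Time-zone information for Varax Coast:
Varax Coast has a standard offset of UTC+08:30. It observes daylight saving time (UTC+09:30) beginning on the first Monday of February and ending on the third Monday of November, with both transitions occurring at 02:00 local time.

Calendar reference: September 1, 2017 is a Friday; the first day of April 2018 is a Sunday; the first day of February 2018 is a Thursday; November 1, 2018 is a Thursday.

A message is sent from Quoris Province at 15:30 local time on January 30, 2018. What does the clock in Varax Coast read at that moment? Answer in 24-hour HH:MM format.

1 September 2017 is a Friday, so the first Sunday is September 3 and the third is September 17.
1 April 2018 is a Sunday, so Sundays fall on 1, 8, 15, 22, 29; the last is April 29.
Daylight saving runs 17 September 2017 – 29 April 2018; January 30, 2018 is inside that window, so Quoris Province is at UTC+02:30.
15:30 Quoris Province − 2h30m = 13:00 UTC.
1 February 2018 is a Thursday, so the first Monday is February 5.
1 November 2018 is a Thursday, so the first Monday is November 5 and the third is November 19.
At the standard offset (UTC+08:30), 13:00 UTC + 8h30m = 21:30 Varax Coast standard time.
Daylight saving runs 5 February – 19 November; the standard-time date in Varax Coast, January 30, 2018, is outside that window, so Varax Coast is on standard time at UTC+08:30.
13:00 UTC + 8h30m = 21:30 Varax Coast.

21:30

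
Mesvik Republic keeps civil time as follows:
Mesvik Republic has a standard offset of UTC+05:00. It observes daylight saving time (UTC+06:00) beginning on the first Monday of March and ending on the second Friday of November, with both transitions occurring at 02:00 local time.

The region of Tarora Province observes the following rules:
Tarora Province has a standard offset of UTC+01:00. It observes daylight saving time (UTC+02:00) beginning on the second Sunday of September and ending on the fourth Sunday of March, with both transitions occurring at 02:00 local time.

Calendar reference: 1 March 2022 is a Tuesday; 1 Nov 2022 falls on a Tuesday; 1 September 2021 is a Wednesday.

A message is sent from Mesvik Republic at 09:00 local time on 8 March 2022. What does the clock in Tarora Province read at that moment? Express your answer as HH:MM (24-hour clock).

05:00

1 March 2022 is a Tuesday, so the first Monday is March 7.
1 November 2022 is a Tuesday, so the first Friday is November 4 and the second is November 11.
Daylight saving runs 7 March – 11 November; 8 March 2022 is inside that window, so Mesvik Republic is at UTC+06:00.
09:00 Mesvik Republic − 6h = 03:00 UTC.
1 September 2021 is a Wednesday, so the first Sunday is September 5 and the second is September 12.
1 March 2022 is a Tuesday, so the first Sunday is March 6 and the fourth is March 27.
At the standard offset (UTC+01:00), 03:00 UTC + 1h = 04:00 Tarora Province standard time.
The standard-time date in Tarora Province, 8 March 2022, falls between 12 September 2021 and 27 March 2022, so daylight saving is in effect and Tarora Province is at UTC+02:00.
03:00 UTC + 2h = 05:00 Tarora Province.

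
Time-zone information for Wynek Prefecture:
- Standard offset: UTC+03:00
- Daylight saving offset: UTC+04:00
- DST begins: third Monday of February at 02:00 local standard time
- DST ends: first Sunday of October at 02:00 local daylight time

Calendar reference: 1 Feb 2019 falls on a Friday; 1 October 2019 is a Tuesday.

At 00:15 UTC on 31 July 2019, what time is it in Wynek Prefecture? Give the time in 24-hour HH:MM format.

04:15

1 February 2019 is a Friday, so the first Monday is February 4 and the third is February 18.
1 October 2019 is a Tuesday, so the first Sunday is October 6.
At the standard offset (UTC+03:00), 00:15 UTC + 3h = 03:15 Wynek Prefecture standard time.
The standard-time date in Wynek Prefecture, 31 July 2019, falls between 18 February and 6 October, so daylight saving is in effect and Wynek Prefecture is at UTC+04:00.
00:15 UTC + 4h = 04:15 local.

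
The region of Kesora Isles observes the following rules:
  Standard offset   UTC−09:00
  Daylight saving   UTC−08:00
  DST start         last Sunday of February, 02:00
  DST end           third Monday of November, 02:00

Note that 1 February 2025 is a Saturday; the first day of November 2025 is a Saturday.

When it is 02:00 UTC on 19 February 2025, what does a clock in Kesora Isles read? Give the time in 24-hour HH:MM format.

17:00

1 February 2025 is a Saturday, so Sundays fall on 2, 9, 16, 23; the last is February 23.
1 November 2025 is a Saturday, so the first Monday is November 3 and the third is November 17.
At the standard offset (UTC−09:00), 02:00 UTC − 9h = 17:00 Kesora Isles standard time (rolling into the previous day, 18 February 2025).
Daylight saving runs 23 February – 17 November; the standard-time date in Kesora Isles, 18 February 2025, is outside that window, so Kesora Isles is on standard time at UTC−09:00.
02:00 UTC − 9h = 17:00 local (rolling into the previous day, 18 February 2025).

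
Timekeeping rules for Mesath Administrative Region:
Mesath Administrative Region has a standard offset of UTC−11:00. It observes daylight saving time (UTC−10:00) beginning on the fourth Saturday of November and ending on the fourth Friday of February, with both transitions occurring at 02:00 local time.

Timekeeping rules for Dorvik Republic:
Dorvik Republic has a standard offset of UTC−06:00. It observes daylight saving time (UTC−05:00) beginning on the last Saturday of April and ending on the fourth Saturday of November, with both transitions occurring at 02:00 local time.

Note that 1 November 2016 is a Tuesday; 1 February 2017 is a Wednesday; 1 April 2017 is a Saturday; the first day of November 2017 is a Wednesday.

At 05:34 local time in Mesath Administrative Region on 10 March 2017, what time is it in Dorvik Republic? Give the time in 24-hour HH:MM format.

1 November 2016 is a Tuesday, so the first Saturday is November 5 and the fourth is November 26.
1 February 2017 is a Wednesday, so the first Friday is February 3 and the fourth is February 24.
10 March 2017 is outside the daylight-saving period (26 November 2016 – 24 February 2017), so Mesath Administrative Region is on standard time, UTC−11:00.
05:34 Mesath Administrative Region + 11h = 16:34 UTC.
1 April 2017 is a Saturday, so Saturdays fall on 1, 8, 15, 22, 29; the last is April 29.
1 November 2017 is a Wednesday, so the first Saturday is November 4 and the fourth is November 25.
At the standard offset (UTC−06:00), 16:34 UTC − 6h = 10:34 Dorvik Republic standard time.
The standard-time date in Dorvik Republic, 10 March 2017, is outside the daylight-saving period (29 April – 25 November), so Dorvik Republic is on standard time, UTC−06:00.
16:34 UTC − 6h = 10:34 Dorvik Republic.

10:34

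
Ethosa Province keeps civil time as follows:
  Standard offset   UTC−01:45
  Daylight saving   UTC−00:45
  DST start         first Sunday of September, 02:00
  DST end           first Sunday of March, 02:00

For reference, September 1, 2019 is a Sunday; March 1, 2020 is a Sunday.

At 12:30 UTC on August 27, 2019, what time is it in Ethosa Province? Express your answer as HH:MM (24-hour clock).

10:45

1 September 2019 is a Sunday, so the first Sunday is September 1.
1 March 2020 is a Sunday, so the first Sunday is March 1.
At the standard offset (UTC−01:45), 12:30 UTC − 1h45m = 10:45 Ethosa Province standard time.
The standard-time date in Ethosa Province, August 27, 2019, does not fall between 1 September 2019 and 1 March 2020, so daylight saving is not in effect and Ethosa Province is at UTC−01:45.
12:30 UTC − 1h45m = 10:45 local.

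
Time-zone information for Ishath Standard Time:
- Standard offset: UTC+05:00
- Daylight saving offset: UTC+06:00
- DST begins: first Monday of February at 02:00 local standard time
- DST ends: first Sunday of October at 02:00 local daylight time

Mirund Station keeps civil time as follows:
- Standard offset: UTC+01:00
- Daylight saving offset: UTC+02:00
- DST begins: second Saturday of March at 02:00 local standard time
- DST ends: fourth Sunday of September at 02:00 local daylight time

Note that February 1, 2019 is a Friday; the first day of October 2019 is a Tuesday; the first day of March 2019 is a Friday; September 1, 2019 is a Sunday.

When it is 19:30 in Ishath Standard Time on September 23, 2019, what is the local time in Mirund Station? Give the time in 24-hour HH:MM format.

1 February 2019 is a Friday, so the first Monday is February 4.
1 October 2019 is a Tuesday, so the first Sunday is October 6.
September 23, 2019 falls between 4 February and 6 October, so daylight saving is in effect and Ishath Standard Time is at UTC+06:00.
19:30 Ishath Standard Time − 6h = 13:30 UTC.
1 March 2019 is a Friday, so the first Saturday is March 2 and the second is March 9.
1 September 2019 is a Sunday, so the first Sunday is September 1 and the fourth is September 22.
At the standard offset (UTC+01:00), 13:30 UTC + 1h = 14:30 Mirund Station standard time.
Daylight saving runs 9 March – 22 September; the standard-time date in Mirund Station, September 23, 2019, is outside that window, so Mirund Station is on standard time at UTC+01:00.
13:30 UTC + 1h = 14:30 Mirund Station.

14:30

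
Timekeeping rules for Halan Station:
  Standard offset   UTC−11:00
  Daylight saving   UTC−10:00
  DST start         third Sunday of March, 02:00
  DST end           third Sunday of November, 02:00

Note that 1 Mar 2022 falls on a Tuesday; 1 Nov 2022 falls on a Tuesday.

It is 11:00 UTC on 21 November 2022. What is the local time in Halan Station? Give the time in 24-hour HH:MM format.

00:00

1 March 2022 is a Tuesday, so the first Sunday is March 6 and the third is March 20.
1 November 2022 is a Tuesday, so the first Sunday is November 6 and the third is November 20.
At the standard offset (UTC−11:00), 11:00 UTC − 11h = 00:00 Halan Station standard time.
The standard-time date in Halan Station, 21 November 2022, does not fall between 20 March and 20 November, so daylight saving is not in effect and Halan Station is at UTC−11:00.
11:00 UTC − 11h = 00:00 local.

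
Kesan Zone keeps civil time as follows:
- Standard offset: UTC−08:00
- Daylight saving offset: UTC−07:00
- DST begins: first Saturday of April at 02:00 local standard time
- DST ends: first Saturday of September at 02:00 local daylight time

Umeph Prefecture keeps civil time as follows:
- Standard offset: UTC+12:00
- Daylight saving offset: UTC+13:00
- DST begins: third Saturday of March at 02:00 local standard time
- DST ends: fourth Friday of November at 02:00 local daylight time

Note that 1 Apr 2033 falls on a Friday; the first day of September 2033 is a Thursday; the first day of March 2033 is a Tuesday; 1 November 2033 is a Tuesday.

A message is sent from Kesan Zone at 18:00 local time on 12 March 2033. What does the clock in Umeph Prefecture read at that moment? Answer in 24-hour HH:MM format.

1 April 2033 is a Friday, so the first Saturday is April 2.
1 September 2033 is a Thursday, so the first Saturday is September 3.
Daylight saving runs 2 April – 3 September; 12 March 2033 is outside that window, so Kesan Zone is on standard time at UTC−08:00.
18:00 Kesan Zone + 8h = 02:00 UTC (rolling into the next day, 13 March 2033).
1 March 2033 is a Tuesday, so the first Saturday is March 5 and the third is March 19.
1 November 2033 is a Tuesday, so the first Friday is November 4 and the fourth is November 25.
At the standard offset (UTC+12:00), 02:00 UTC + 12h = 14:00 Umeph Prefecture standard time.
Daylight saving runs 19 March – 25 November; the standard-time date in Umeph Prefecture, 13 March 2033, is outside that window, so Umeph Prefecture is on standard time at UTC+12:00.
02:00 UTC + 12h = 14:00 Umeph Prefecture.

14:00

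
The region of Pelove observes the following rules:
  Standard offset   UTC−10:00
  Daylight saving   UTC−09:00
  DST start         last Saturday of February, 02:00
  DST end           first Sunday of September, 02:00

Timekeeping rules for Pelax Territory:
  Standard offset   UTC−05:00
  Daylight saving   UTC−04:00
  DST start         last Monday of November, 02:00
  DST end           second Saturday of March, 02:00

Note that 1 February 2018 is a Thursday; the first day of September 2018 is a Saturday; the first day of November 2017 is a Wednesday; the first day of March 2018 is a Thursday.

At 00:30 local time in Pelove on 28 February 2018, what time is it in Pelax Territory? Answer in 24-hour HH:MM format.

1 February 2018 is a Thursday, so Saturdays fall on 3, 10, 17, 24; the last is February 24.
1 September 2018 is a Saturday, so the first Sunday is September 2.
28 February 2018 lies within the daylight-saving period (24 February – 2 September), so Pelove is on daylight time, UTC−09:00.
00:30 Pelove + 9h = 09:30 UTC.
1 November 2017 is a Wednesday, so Mondays fall on 6, 13, 20, 27; the last is November 27.
1 March 2018 is a Thursday, so the first Saturday is March 3 and the second is March 10.
At the standard offset (UTC−05:00), 09:30 UTC − 5h = 04:30 Pelax Territory standard time.
Daylight saving runs 27 November 2017 – 10 March 2018; the standard-time date in Pelax Territory, 28 February 2018, is inside that window, so Pelax Territory is at UTC−04:00.
09:30 UTC − 4h = 05:30 Pelax Territory.

05:30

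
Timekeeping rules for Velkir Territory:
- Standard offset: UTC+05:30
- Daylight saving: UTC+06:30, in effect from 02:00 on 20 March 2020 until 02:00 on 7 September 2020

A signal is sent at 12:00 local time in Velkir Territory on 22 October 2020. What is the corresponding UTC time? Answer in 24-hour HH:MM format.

06:30

22 October 2020 does not fall between 20 March and 7 September, so daylight saving is not in effect and Velkir Territory is at UTC+05:30.
12:00 local − 5h30m = 06:30 UTC.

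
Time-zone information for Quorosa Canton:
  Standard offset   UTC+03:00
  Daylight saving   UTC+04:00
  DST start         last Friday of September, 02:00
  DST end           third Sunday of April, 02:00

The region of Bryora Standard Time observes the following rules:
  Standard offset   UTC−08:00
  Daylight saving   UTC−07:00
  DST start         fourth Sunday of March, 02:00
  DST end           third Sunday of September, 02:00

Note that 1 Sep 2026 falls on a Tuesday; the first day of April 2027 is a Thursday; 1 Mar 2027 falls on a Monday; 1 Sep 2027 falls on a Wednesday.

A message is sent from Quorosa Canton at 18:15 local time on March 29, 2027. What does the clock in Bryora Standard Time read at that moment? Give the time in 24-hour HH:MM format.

07:15

1 September 2026 is a Tuesday, so Fridays fall on 4, 11, 18, 25; the last is September 25.
1 April 2027 is a Thursday, so the first Sunday is April 4 and the third is April 18.
March 29, 2027 falls between 25 September 2026 and 18 April 2027, so daylight saving is in effect and Quorosa Canton is at UTC+04:00.
18:15 Quorosa Canton − 4h = 14:15 UTC.
1 March 2027 is a Monday, so the first Sunday is March 7 and the fourth is March 28.
1 September 2027 is a Wednesday, so the first Sunday is September 5 and the third is September 19.
At the standard offset (UTC−08:00), 14:15 UTC − 8h = 06:15 Bryora Standard Time standard time.
The standard-time date in Bryora Standard Time, March 29, 2027, lies within the daylight-saving period (28 March – 19 September), so Bryora Standard Time is on daylight time, UTC−07:00.
14:15 UTC − 7h = 07:15 Bryora Standard Time.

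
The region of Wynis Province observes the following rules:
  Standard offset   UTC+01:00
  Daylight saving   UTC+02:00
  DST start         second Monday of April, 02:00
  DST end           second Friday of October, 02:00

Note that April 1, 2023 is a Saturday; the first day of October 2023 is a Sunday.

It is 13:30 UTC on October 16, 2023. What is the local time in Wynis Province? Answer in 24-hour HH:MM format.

14:30

1 April 2023 is a Saturday, so the first Monday is April 3 and the second is April 10.
1 October 2023 is a Sunday, so the first Friday is October 6 and the second is October 13.
At the standard offset (UTC+01:00), 13:30 UTC + 1h = 14:30 Wynis Province standard time.
The standard-time date in Wynis Province, October 16, 2023, is outside the daylight-saving period (10 April – 13 October), so Wynis Province is on standard time, UTC+01:00.
13:30 UTC + 1h = 14:30 local.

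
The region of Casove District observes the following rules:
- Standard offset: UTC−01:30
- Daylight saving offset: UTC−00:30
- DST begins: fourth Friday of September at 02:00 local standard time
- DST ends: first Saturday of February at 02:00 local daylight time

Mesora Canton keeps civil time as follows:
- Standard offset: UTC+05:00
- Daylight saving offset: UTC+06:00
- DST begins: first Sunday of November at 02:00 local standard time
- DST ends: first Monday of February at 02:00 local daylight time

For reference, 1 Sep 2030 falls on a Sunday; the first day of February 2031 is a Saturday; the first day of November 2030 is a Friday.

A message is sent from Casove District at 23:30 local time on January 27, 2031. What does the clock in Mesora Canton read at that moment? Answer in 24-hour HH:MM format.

06:00

1 September 2030 is a Sunday, so the first Friday is September 6 and the fourth is September 27.
1 February 2031 is a Saturday, so the first Saturday is February 1.
January 27, 2031 lies within the daylight-saving period (27 September 2030 – 1 February 2031), so Casove District is on daylight time, UTC−00:30.
23:30 Casove District + 0h30m = 00:00 UTC (rolling into the next day, 28 January 2031).
1 November 2030 is a Friday, so the first Sunday is November 3.
1 February 2031 is a Saturday, so the first Monday is February 3.
At the standard offset (UTC+05:00), 00:00 UTC + 5h = 05:00 Mesora Canton standard time.
Daylight saving runs 3 November 2030 – 3 February 2031; the standard-time date in Mesora Canton, January 28, 2031, is inside that window, so Mesora Canton is at UTC+06:00.
00:00 UTC + 6h = 06:00 Mesora Canton.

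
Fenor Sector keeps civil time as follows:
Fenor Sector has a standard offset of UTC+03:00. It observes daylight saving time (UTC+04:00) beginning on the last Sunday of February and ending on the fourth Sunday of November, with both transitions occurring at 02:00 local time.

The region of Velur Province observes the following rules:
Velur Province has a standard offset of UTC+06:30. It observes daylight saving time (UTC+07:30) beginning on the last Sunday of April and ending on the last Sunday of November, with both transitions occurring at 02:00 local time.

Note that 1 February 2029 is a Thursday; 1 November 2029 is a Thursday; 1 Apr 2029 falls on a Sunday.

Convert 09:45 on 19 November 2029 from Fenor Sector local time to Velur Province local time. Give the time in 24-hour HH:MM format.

13:15

1 February 2029 is a Thursday, so Sundays fall on 4, 11, 18, 25; the last is February 25.
1 November 2029 is a Thursday, so the first Sunday is November 4 and the fourth is November 25.
Daylight saving runs 25 February – 25 November; 19 November 2029 is inside that window, so Fenor Sector is at UTC+04:00.
09:45 Fenor Sector − 4h = 05:45 UTC.
1 April 2029 is a Sunday, so Sundays fall on 1, 8, 15, 22, 29; the last is April 29.
1 November 2029 is a Thursday, so Sundays fall on 4, 11, 18, 25; the last is November 25.
At the standard offset (UTC+06:30), 05:45 UTC + 6h30m = 12:15 Velur Province standard time.
The standard-time date in Velur Province, 19 November 2029, falls between 29 April and 25 November, so daylight saving is in effect and Velur Province is at UTC+07:30.
05:45 UTC + 7h30m = 13:15 Velur Province.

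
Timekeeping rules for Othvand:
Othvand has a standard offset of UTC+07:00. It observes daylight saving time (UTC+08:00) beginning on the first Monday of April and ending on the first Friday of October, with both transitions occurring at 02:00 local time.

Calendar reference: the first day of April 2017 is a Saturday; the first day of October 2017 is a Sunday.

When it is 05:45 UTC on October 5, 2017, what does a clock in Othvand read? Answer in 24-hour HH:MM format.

1 April 2017 is a Saturday, so the first Monday is April 3.
1 October 2017 is a Sunday, so the first Friday is October 6.
At the standard offset (UTC+07:00), 05:45 UTC + 7h = 12:45 Othvand standard time.
Daylight saving runs 3 April – 6 October; the standard-time date in Othvand, October 5, 2017, is inside that window, so Othvand is at UTC+08:00.
05:45 UTC + 8h = 13:45 local.

13:45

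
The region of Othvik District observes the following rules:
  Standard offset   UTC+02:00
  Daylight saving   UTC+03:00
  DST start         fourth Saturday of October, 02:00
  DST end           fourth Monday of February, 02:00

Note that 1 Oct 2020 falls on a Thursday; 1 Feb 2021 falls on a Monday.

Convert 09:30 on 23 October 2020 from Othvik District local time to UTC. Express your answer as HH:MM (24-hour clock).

07:30

1 October 2020 is a Thursday, so the first Saturday is October 3 and the fourth is October 24.
1 February 2021 is a Monday, so the first Monday is February 1 and the fourth is February 22.
23 October 2020 does not fall between 24 October 2020 and 22 February 2021, so daylight saving is not in effect and Othvik District is at UTC+02:00.
09:30 local − 2h = 07:30 UTC.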